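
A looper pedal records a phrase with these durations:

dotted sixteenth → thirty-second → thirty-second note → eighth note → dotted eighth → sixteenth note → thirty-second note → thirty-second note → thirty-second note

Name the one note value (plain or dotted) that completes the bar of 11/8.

The bar of 11/8 = 44 thirty-second notes.
Each duration in thirty-second notes: dotted sixteenth = 3; thirty-second = 1; thirty-second note = 1; eighth note = 4; dotted eighth = 6; sixteenth note = 2; thirty-second note = 1; thirty-second note = 1; thirty-second note = 1.
Sum: 3 + 1 + 1 + 4 + 6 + 2 + 1 + 1 + 1 = 20.
Remaining: 44 − 20 = 24 thirty-second notes, which is a dotted half note.

dotted half note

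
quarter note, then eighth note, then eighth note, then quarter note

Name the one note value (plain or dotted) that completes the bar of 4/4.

quarter note

The bar of 4/4 = 8 eighth notes.
In eighth notes: quarter note = 2; eighth note = 1; eighth note = 1; quarter note = 2.
Adding: 2 + 1 + 1 + 2 = 6.
Remaining: 8 − 6 = 2 eighth notes, which is a quarter note.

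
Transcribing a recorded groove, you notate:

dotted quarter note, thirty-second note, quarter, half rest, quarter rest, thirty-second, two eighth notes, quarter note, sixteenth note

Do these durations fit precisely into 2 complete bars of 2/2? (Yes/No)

Yes

One bar of 2/2 = 32 thirty-second notes, so 2 bars = 64.
Working in thirty-second notes: dotted quarter note = 12; thirty-second note = 1; quarter = 8; half rest = 16; quarter rest = 8; thirty-second = 1; eighth note = 4; eighth note = 4; quarter note = 8; sixteenth note = 2.
Total: 12 + 1 + 8 + 16 + 8 + 1 + 4 + 4 + 8 + 2 = 64.
64 equals 64, so the answer is Yes.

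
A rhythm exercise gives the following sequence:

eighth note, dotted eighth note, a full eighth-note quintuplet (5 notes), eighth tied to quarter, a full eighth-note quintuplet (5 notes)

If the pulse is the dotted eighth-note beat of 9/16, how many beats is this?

9

One dotted eighth-note beat = 3 sixteenth notes.
Express everything in sixteenth notes: eighth note = 2; dotted eighth note = 3; a full eighth-note quintuplet (5 notes) (five quintuplet eighths span one half) = 8; eighth tied to quarter (eighth + quarter) = 6; a full eighth-note quintuplet (5 notes) (five quintuplet eighths span one half) = 8.
Total: 2 + 3 + 8 + 6 + 8 = 27.
27 ÷ 3 = 9 beats.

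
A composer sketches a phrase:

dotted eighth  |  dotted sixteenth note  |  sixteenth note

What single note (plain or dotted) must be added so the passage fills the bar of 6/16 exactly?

The bar of 6/16 = 12 thirty-second notes.
Express everything in thirty-second notes: dotted eighth = 6; dotted sixteenth note = 3; sixteenth note = 2.
Adding: 6 + 3 + 2 = 11.
Remaining: 12 − 11 = 1 thirty-second note, which is a thirty-second note.

thirty-second note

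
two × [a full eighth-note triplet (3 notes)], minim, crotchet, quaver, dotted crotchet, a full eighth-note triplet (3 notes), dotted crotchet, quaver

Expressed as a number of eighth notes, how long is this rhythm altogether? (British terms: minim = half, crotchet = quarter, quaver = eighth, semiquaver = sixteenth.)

20

Working in eighth notes: a full eighth-note triplet (3 notes) (three triplet eighths span one quarter) = 2; a full eighth-note triplet (3 notes) (three triplet eighths span one quarter) = 2; minim = 4; crotchet = 2; quaver = 1; dotted crotchet = 3; a full eighth-note triplet (3 notes) (three triplet eighths span one quarter) = 2; dotted crotchet = 3; quaver = 1.
Total: 2 + 2 + 4 + 2 + 1 + 3 + 2 + 3 + 1 = 20 eighth notes.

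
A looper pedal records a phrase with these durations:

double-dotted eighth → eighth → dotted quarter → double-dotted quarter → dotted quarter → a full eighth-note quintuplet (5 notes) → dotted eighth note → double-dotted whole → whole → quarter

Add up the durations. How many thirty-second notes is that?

167

Working in thirty-second notes: double-dotted eighth = 7; eighth = 4; dotted quarter = 12; double-dotted quarter = 14; dotted quarter = 12; a full eighth-note quintuplet (5 notes) (five quintuplet eighths span one half) = 16; dotted eighth note = 6; double-dotted whole = 56; whole = 32; quarter = 8.
Total: 7 + 4 + 12 + 14 + 12 + 16 + 6 + 56 + 32 + 8 = 167 thirty-second notes.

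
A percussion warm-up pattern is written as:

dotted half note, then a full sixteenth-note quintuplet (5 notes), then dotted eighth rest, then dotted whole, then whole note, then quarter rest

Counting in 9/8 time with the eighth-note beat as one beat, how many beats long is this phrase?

31.5

One eighth-note beat = 2 sixteenth notes.
Each duration in sixteenth notes: dotted half note = 12; a full sixteenth-note quintuplet (5 notes) (five quintuplet sixteenths span one quarter) = 4; dotted eighth rest = 3; dotted whole = 24; whole note = 16; quarter rest = 4.
Sum: 12 + 4 + 3 + 24 + 16 + 4 = 63.
63 ÷ 2 = 31.5 beats.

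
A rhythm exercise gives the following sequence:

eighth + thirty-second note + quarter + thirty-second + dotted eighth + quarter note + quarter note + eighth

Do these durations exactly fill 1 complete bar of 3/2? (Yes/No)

No

One bar of 3/2 = 48 thirty-second notes.
Express everything in thirty-second notes: eighth = 4; thirty-second note = 1; quarter = 8; thirty-second = 1; dotted eighth = 6; quarter note = 8; quarter note = 8; eighth = 4.
Sum: 4 + 1 + 8 + 1 + 6 + 8 + 8 + 4 = 40.
40 falls short of 48, so the answer is No.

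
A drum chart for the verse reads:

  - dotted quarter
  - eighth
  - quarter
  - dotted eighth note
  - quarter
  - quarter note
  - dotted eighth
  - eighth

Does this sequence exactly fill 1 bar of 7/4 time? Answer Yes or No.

Yes

One bar of 7/4 = 28 sixteenth notes.
Each duration in sixteenth notes: dotted quarter = 6; eighth = 2; quarter = 4; dotted eighth note = 3; quarter = 4; quarter note = 4; dotted eighth = 3; eighth = 2.
Sum: 6 + 2 + 4 + 3 + 4 + 4 + 3 + 2 = 28.
28 equals 28, so the answer is Yes.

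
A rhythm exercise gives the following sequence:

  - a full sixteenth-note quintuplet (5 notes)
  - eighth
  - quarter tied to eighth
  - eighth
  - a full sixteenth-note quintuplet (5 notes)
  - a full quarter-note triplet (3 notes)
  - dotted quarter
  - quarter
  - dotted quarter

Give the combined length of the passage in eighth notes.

Working in eighth notes: a full sixteenth-note quintuplet (5 notes) (five quintuplet sixteenths span one quarter) = 2; eighth = 1; quarter tied to eighth (quarter + eighth) = 3; eighth = 1; a full sixteenth-note quintuplet (5 notes) (five quintuplet sixteenths span one quarter) = 2; a full quarter-note triplet (3 notes) (three triplet quarters span one half) = 4; dotted quarter = 3; quarter = 2; dotted quarter = 3.
Total: 2 + 1 + 3 + 1 + 2 + 4 + 3 + 2 + 3 = 21 eighth notes.

21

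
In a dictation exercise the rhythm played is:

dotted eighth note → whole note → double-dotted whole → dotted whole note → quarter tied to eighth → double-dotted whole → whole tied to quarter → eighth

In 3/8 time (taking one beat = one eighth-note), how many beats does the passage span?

63.5

One eighth-note beat = 2 sixteenth notes.
Express everything in sixteenth notes: dotted eighth note = 3; whole note = 16; double-dotted whole = 28; dotted whole note = 24; quarter tied to eighth (quarter + eighth) = 6; double-dotted whole = 28; whole tied to quarter (whole + quarter) = 20; eighth = 2.
Sum: 3 + 16 + 28 + 24 + 6 + 28 + 20 + 2 = 127.
127 ÷ 2 = 63.5 beats.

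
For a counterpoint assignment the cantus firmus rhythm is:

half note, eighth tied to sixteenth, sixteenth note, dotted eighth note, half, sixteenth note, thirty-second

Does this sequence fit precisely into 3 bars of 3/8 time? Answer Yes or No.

No

One bar of 3/8 = 12 thirty-second notes, so 3 bars = 36.
Working in thirty-second notes: half note = 16; eighth tied to sixteenth (eighth + sixteenth) = 6; sixteenth note = 2; dotted eighth note = 6; half = 16; sixteenth note = 2; thirty-second = 1.
Total: 16 + 6 + 2 + 6 + 16 + 2 + 1 = 49.
49 exceeds 36, so the answer is No.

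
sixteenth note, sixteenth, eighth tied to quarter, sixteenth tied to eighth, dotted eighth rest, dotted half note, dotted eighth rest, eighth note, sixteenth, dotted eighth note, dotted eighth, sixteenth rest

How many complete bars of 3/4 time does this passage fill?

One bar of 3/4 = 12 sixteenth notes.
In sixteenth notes: sixteenth note = 1; sixteenth = 1; eighth tied to quarter (eighth + quarter) = 6; sixteenth tied to eighth (sixteenth + eighth) = 3; dotted eighth rest = 3; dotted half note = 12; dotted eighth rest = 3; eighth note = 2; sixteenth = 1; dotted eighth note = 3; dotted eighth = 3; sixteenth rest = 1.
Adding: 1 + 1 + 6 + 3 + 3 + 12 + 3 + 2 + 1 + 3 + 3 + 1 = 39.
39 ÷ 12 = 3 complete bars with 3 left over.

3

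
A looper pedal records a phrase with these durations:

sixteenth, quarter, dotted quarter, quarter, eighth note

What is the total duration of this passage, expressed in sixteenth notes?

Express everything in sixteenth notes: sixteenth = 1; quarter = 4; dotted quarter = 6; quarter = 4; eighth note = 2.
Adding: 1 + 4 + 6 + 4 + 2 = 17 sixteenth notes.

17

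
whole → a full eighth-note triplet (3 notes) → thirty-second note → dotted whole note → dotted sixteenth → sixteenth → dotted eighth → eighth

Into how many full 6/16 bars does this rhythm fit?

8

One bar of 6/16 = 12 thirty-second notes.
Express everything in thirty-second notes: whole = 32; a full eighth-note triplet (3 notes) (three triplet eighths span one quarter) = 8; thirty-second note = 1; dotted whole note = 48; dotted sixteenth = 3; sixteenth = 2; dotted eighth = 6; eighth = 4.
Total: 32 + 8 + 1 + 48 + 3 + 2 + 6 + 4 = 104.
104 ÷ 12 = 8 complete bars with 8 left over.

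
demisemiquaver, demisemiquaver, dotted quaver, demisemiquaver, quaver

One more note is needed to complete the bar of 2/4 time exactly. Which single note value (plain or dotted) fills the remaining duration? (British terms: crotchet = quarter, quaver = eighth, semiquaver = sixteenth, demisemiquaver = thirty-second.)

dotted sixteenth note

The bar of 2/4 = 16 thirty-second notes.
Convert each value to thirty-second notes: demisemiquaver = 1; demisemiquaver = 1; dotted quaver = 6; demisemiquaver = 1; quaver = 4.
Adding: 1 + 1 + 6 + 1 + 4 = 13.
Remaining: 16 − 13 = 3 thirty-second notes, which is a dotted sixteenth note.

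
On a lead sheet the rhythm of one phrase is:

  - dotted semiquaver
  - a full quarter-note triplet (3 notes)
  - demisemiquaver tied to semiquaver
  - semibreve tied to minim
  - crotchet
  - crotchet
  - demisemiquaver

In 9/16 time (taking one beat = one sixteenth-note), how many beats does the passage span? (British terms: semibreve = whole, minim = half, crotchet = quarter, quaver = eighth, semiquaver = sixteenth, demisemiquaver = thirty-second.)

One sixteenth-note beat = 2 thirty-second notes.
Express everything in thirty-second notes: dotted semiquaver = 3; a full quarter-note triplet (3 notes) (three triplet quarters span one half) = 16; demisemiquaver tied to semiquaver (demisemiquaver + semiquaver) = 3; semibreve tied to minim (semibreve + minim) = 48; crotchet = 8; crotchet = 8; demisemiquaver = 1.
Total: 3 + 16 + 3 + 48 + 8 + 8 + 1 = 87.
87 ÷ 2 = 43.5 beats.

43.5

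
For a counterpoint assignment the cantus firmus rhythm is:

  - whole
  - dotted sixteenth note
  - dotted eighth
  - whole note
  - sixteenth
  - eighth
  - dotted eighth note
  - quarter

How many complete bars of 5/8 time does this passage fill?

One bar of 5/8 = 20 thirty-second notes.
Convert each value to thirty-second notes: whole = 32; dotted sixteenth note = 3; dotted eighth = 6; whole note = 32; sixteenth = 2; eighth = 4; dotted eighth note = 6; quarter = 8.
Altogether 32 + 3 + 6 + 32 + 2 + 4 + 6 + 8 = 93.
93 ÷ 20 = 4 complete bars with 13 left over.

4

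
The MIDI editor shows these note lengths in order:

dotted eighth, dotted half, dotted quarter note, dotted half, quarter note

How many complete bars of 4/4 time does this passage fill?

2

One bar of 4/4 = 16 sixteenth notes.
Express everything in sixteenth notes: dotted eighth = 3; dotted half = 12; dotted quarter note = 6; dotted half = 12; quarter note = 4.
Sum: 3 + 12 + 6 + 12 + 4 = 37.
37 ÷ 16 = 2 complete bars with 5 left over.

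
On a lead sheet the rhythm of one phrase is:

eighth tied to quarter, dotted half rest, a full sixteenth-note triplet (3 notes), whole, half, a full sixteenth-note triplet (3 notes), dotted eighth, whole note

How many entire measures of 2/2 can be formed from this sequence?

4

One bar of 2/2 = 16 sixteenth notes.
Convert each value to sixteenth notes: eighth tied to quarter (eighth + quarter) = 6; dotted half rest = 12; a full sixteenth-note triplet (3 notes) (three triplet sixteenths span one eighth) = 2; whole = 16; half = 8; a full sixteenth-note triplet (3 notes) (three triplet sixteenths span one eighth) = 2; dotted eighth = 3; whole note = 16.
Altogether 6 + 12 + 2 + 16 + 8 + 2 + 3 + 16 = 65.
65 ÷ 16 = 4 complete bars with 1 left over.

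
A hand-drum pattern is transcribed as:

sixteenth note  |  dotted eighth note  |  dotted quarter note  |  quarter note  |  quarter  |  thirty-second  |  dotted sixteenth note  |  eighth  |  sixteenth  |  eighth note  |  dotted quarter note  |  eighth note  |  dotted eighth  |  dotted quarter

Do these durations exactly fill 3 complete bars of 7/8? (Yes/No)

One bar of 7/8 = 28 thirty-second notes, so 3 bars = 84.
Convert each value to thirty-second notes: sixteenth note = 2; dotted eighth note = 6; dotted quarter note = 12; quarter note = 8; quarter = 8; thirty-second = 1; dotted sixteenth note = 3; eighth = 4; sixteenth = 2; eighth note = 4; dotted quarter note = 12; eighth note = 4; dotted eighth = 6; dotted quarter = 12.
Total: 2 + 6 + 12 + 8 + 8 + 1 + 3 + 4 + 2 + 4 + 12 + 4 + 6 + 12 = 84.
84 equals 84, so the answer is Yes.

Yes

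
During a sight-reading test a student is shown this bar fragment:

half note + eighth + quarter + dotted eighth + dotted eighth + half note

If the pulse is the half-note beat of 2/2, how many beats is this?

3.5

One half-note beat = 8 sixteenth notes.
Express everything in sixteenth notes: half note = 8; eighth = 2; quarter = 4; dotted eighth = 3; dotted eighth = 3; half note = 8.
Total: 8 + 2 + 4 + 3 + 3 + 8 = 28.
28 ÷ 8 = 3.5 beats.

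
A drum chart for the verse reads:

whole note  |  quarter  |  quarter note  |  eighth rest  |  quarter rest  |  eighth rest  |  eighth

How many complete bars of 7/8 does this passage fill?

One bar of 7/8 = 7 eighth notes.
Express everything in eighth notes: whole note = 8; quarter = 2; quarter note = 2; eighth rest = 1; quarter rest = 2; eighth rest = 1; eighth = 1.
Total: 8 + 2 + 2 + 1 + 2 + 1 + 1 = 17.
17 ÷ 7 = 2 complete bars with 3 left over.

2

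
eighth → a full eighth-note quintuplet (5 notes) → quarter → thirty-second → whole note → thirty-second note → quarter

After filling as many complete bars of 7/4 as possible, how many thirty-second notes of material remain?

14

One bar of 7/4 = 56 thirty-second notes.
Convert each value to thirty-second notes: eighth = 4; a full eighth-note quintuplet (5 notes) (five quintuplet eighths span one half) = 16; quarter = 8; thirty-second = 1; whole note = 32; thirty-second note = 1; quarter = 8.
Altogether 4 + 16 + 8 + 1 + 32 + 1 + 8 = 70.
70 ÷ 56 = 1 complete bar with 14 thirty-second notes remaining.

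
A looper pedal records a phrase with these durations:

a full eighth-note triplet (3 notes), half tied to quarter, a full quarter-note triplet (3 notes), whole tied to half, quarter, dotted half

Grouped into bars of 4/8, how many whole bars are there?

8

One bar of 4/8 = 2 quarter notes.
Express everything in quarter notes: a full eighth-note triplet (3 notes) (three triplet eighths span one quarter) = 1; half tied to quarter (half + quarter) = 3; a full quarter-note triplet (3 notes) (three triplet quarters span one half) = 2; whole tied to half (whole + half) = 6; quarter = 1; dotted half = 3.
Sum: 1 + 3 + 2 + 6 + 1 + 3 = 16.
16 ÷ 2 = 8 complete bars with 0 left over.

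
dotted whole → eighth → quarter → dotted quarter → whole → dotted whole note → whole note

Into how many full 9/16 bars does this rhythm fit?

10

One bar of 9/16 = 9 sixteenth notes.
Each duration in sixteenth notes: dotted whole = 24; eighth = 2; quarter = 4; dotted quarter = 6; whole = 16; dotted whole note = 24; whole note = 16.
Adding: 24 + 2 + 4 + 6 + 16 + 24 + 16 = 92.
92 ÷ 9 = 10 complete bars with 2 left over.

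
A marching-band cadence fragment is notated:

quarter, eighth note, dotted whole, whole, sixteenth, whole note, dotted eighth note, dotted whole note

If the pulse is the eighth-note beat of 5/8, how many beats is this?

45

One eighth-note beat = 2 sixteenth notes.
Express everything in sixteenth notes: quarter = 4; eighth note = 2; dotted whole = 24; whole = 16; sixteenth = 1; whole note = 16; dotted eighth note = 3; dotted whole note = 24.
Altogether 4 + 2 + 24 + 16 + 1 + 16 + 3 + 24 = 90.
90 ÷ 2 = 45 beats.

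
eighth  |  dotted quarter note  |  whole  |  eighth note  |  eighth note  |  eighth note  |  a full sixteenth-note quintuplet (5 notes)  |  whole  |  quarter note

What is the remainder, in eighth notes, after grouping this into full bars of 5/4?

7

One bar of 5/4 = 10 eighth notes.
Each duration in eighth notes: eighth = 1; dotted quarter note = 3; whole = 8; eighth note = 1; eighth note = 1; eighth note = 1; a full sixteenth-note quintuplet (5 notes) (five quintuplet sixteenths span one quarter) = 2; whole = 8; quarter note = 2.
Sum: 1 + 3 + 8 + 1 + 1 + 1 + 2 + 8 + 2 = 27.
27 ÷ 10 = 2 complete bars with 7 eighth notes remaining.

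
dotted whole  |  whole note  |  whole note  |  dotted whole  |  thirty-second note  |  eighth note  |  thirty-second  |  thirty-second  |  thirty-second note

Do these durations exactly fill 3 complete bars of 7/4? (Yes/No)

Yes

One bar of 7/4 = 56 thirty-second notes, so 3 bars = 168.
Express everything in thirty-second notes: dotted whole = 48; whole note = 32; whole note = 32; dotted whole = 48; thirty-second note = 1; eighth note = 4; thirty-second = 1; thirty-second = 1; thirty-second note = 1.
Total: 48 + 32 + 32 + 48 + 1 + 4 + 1 + 1 + 1 = 168.
168 equals 168, so the answer is Yes.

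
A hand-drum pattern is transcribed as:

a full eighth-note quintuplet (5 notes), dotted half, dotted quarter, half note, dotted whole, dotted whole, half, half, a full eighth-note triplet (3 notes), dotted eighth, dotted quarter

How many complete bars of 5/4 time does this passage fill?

One bar of 5/4 = 20 sixteenth notes.
In sixteenth notes: a full eighth-note quintuplet (5 notes) (five quintuplet eighths span one half) = 8; dotted half = 12; dotted quarter = 6; half note = 8; dotted whole = 24; dotted whole = 24; half = 8; half = 8; a full eighth-note triplet (3 notes) (three triplet eighths span one quarter) = 4; dotted eighth = 3; dotted quarter = 6.
Total: 8 + 12 + 6 + 8 + 24 + 24 + 8 + 8 + 4 + 3 + 6 = 111.
111 ÷ 20 = 5 complete bars with 11 left over.

5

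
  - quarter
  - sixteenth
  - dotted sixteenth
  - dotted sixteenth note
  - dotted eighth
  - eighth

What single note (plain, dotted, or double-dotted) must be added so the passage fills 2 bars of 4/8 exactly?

2 bars of 4/8 = 32 thirty-second notes.
Express everything in thirty-second notes: quarter = 8; sixteenth = 2; dotted sixteenth = 3; dotted sixteenth note = 3; dotted eighth = 6; eighth = 4.
Sum: 8 + 2 + 3 + 3 + 6 + 4 = 26.
Remaining: 32 − 26 = 6 thirty-second notes, which is a dotted eighth note.

dotted eighth note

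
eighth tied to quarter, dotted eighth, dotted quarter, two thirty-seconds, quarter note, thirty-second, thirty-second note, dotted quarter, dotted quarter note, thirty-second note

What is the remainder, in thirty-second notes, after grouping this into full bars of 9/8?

31

One bar of 9/8 = 36 thirty-second notes.
Each duration in thirty-second notes: eighth tied to quarter (eighth + quarter) = 12; dotted eighth = 6; dotted quarter = 12; thirty-second = 1; thirty-second = 1; quarter note = 8; thirty-second = 1; thirty-second note = 1; dotted quarter = 12; dotted quarter note = 12; thirty-second note = 1.
Adding: 12 + 6 + 12 + 1 + 1 + 8 + 1 + 1 + 12 + 12 + 1 = 67.
67 ÷ 36 = 1 complete bar with 31 thirty-second notes remaining.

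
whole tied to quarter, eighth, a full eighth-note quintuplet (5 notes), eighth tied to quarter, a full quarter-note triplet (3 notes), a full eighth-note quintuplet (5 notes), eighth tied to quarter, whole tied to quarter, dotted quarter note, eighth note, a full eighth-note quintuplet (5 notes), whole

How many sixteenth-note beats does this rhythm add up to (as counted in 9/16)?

110

One sixteenth-note beat = 2 thirty-second notes.
Each duration in thirty-second notes: whole tied to quarter (whole + quarter) = 40; eighth = 4; a full eighth-note quintuplet (5 notes) (five quintuplet eighths span one half) = 16; eighth tied to quarter (eighth + quarter) = 12; a full quarter-note triplet (3 notes) (three triplet quarters span one half) = 16; a full eighth-note quintuplet (5 notes) (five quintuplet eighths span one half) = 16; eighth tied to quarter (eighth + quarter) = 12; whole tied to quarter (whole + quarter) = 40; dotted quarter note = 12; eighth note = 4; a full eighth-note quintuplet (5 notes) (five quintuplet eighths span one half) = 16; whole = 32.
Adding: 40 + 4 + 16 + 12 + 16 + 16 + 12 + 40 + 12 + 4 + 16 + 32 = 220.
220 ÷ 2 = 110 beats.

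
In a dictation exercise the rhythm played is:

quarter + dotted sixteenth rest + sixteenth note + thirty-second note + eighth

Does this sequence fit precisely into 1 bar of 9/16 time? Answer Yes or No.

Yes

One bar of 9/16 = 18 thirty-second notes.
Convert each value to thirty-second notes: quarter = 8; dotted sixteenth rest = 3; sixteenth note = 2; thirty-second note = 1; eighth = 4.
Altogether 8 + 3 + 2 + 1 + 4 = 18.
18 equals 18, so the answer is Yes.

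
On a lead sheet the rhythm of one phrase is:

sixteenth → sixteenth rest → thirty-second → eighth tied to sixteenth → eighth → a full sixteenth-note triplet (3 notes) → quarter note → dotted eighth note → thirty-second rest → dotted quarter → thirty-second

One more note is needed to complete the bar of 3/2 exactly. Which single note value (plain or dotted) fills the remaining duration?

thirty-second note

The bar of 3/2 = 48 thirty-second notes.
Express everything in thirty-second notes: sixteenth = 2; sixteenth rest = 2; thirty-second = 1; eighth tied to sixteenth (eighth + sixteenth) = 6; eighth = 4; a full sixteenth-note triplet (3 notes) (three triplet sixteenths span one eighth) = 4; quarter note = 8; dotted eighth note = 6; thirty-second rest = 1; dotted quarter = 12; thirty-second = 1.
Altogether 2 + 2 + 1 + 6 + 4 + 4 + 8 + 6 + 1 + 12 + 1 = 47.
Remaining: 48 − 47 = 1 thirty-second note, which is a thirty-second note.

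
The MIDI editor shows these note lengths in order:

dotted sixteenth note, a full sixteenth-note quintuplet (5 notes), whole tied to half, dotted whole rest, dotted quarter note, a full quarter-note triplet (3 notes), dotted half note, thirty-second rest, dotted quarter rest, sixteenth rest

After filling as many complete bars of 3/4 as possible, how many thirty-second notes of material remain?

6

One bar of 3/4 = 24 thirty-second notes.
Convert each value to thirty-second notes: dotted sixteenth note = 3; a full sixteenth-note quintuplet (5 notes) (five quintuplet sixteenths span one quarter) = 8; whole tied to half (whole + half) = 48; dotted whole rest = 48; dotted quarter note = 12; a full quarter-note triplet (3 notes) (three triplet quarters span one half) = 16; dotted half note = 24; thirty-second rest = 1; dotted quarter rest = 12; sixteenth rest = 2.
Total: 3 + 8 + 48 + 48 + 12 + 16 + 24 + 1 + 12 + 2 = 174.
174 ÷ 24 = 7 complete bars with 6 thirty-second notes remaining.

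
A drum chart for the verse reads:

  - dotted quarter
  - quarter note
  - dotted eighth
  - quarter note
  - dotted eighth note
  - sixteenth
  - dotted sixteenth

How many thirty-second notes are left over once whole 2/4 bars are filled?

13

One bar of 2/4 = 16 thirty-second notes.
Working in thirty-second notes: dotted quarter = 12; quarter note = 8; dotted eighth = 6; quarter note = 8; dotted eighth note = 6; sixteenth = 2; dotted sixteenth = 3.
Total: 12 + 8 + 6 + 8 + 6 + 2 + 3 = 45.
45 ÷ 16 = 2 complete bars with 13 thirty-second notes remaining.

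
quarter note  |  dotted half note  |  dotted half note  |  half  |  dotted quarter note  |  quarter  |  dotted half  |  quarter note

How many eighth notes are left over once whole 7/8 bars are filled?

One bar of 7/8 = 7 eighth notes.
Convert each value to eighth notes: quarter note = 2; dotted half note = 6; dotted half note = 6; half = 4; dotted quarter note = 3; quarter = 2; dotted half = 6; quarter note = 2.
Total: 2 + 6 + 6 + 4 + 3 + 2 + 6 + 2 = 31.
31 ÷ 7 = 4 complete bars with 3 eighth notes remaining.

3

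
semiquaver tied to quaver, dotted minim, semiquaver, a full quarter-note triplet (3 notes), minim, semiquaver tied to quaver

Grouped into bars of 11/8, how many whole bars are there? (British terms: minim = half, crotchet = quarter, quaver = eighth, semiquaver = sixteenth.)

One bar of 11/8 = 22 sixteenth notes.
Each duration in sixteenth notes: semiquaver tied to quaver (semiquaver + quaver) = 3; dotted minim = 12; semiquaver = 1; a full quarter-note triplet (3 notes) (three triplet quarters span one half) = 8; minim = 8; semiquaver tied to quaver (semiquaver + quaver) = 3.
Sum: 3 + 12 + 1 + 8 + 8 + 3 = 35.
35 ÷ 22 = 1 complete bar with 13 left over.

1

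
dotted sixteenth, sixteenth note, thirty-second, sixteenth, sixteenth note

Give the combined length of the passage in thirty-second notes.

Working in thirty-second notes: dotted sixteenth = 3; sixteenth note = 2; thirty-second = 1; sixteenth = 2; sixteenth note = 2.
Altogether 3 + 2 + 1 + 2 + 2 = 10 thirty-second notes.

10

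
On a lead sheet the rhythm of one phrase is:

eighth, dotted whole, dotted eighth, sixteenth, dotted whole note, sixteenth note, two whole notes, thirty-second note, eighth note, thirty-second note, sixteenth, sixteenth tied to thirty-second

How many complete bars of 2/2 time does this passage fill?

One bar of 2/2 = 32 thirty-second notes.
Express everything in thirty-second notes: eighth = 4; dotted whole = 48; dotted eighth = 6; sixteenth = 2; dotted whole note = 48; sixteenth note = 2; whole note = 32; whole note = 32; thirty-second note = 1; eighth note = 4; thirty-second note = 1; sixteenth = 2; sixteenth tied to thirty-second (sixteenth + thirty-second) = 3.
Altogether 4 + 48 + 6 + 2 + 48 + 2 + 32 + 32 + 1 + 4 + 1 + 2 + 3 = 185.
185 ÷ 32 = 5 complete bars with 25 left over.

5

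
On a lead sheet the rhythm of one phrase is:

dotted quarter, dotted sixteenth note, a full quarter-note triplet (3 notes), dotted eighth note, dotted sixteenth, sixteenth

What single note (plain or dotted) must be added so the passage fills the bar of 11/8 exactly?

sixteenth note

The bar of 11/8 = 44 thirty-second notes.
Working in thirty-second notes: dotted quarter = 12; dotted sixteenth note = 3; a full quarter-note triplet (3 notes) (three triplet quarters span one half) = 16; dotted eighth note = 6; dotted sixteenth = 3; sixteenth = 2.
Altogether 12 + 3 + 16 + 6 + 3 + 2 = 42.
Remaining: 44 − 42 = 2 thirty-second notes, which is a sixteenth note.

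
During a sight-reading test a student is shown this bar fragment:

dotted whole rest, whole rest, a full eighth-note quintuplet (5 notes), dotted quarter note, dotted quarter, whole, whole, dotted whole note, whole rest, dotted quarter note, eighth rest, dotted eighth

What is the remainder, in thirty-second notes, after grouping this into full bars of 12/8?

46

One bar of 12/8 = 24 sixteenth notes.
Each duration in sixteenth notes: dotted whole rest = 24; whole rest = 16; a full eighth-note quintuplet (5 notes) (five quintuplet eighths span one half) = 8; dotted quarter note = 6; dotted quarter = 6; whole = 16; whole = 16; dotted whole note = 24; whole rest = 16; dotted quarter note = 6; eighth rest = 2; dotted eighth = 3.
Sum: 24 + 16 + 8 + 6 + 6 + 16 + 16 + 24 + 16 + 6 + 2 + 3 = 143.
143 ÷ 24 = 5 complete bars with 23 sixteenth notes remaining = 46 thirty-second notes.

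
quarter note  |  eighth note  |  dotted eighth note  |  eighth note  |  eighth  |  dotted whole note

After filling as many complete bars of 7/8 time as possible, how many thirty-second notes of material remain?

18

One bar of 7/8 = 14 sixteenth notes.
Express everything in sixteenth notes: quarter note = 4; eighth note = 2; dotted eighth note = 3; eighth note = 2; eighth = 2; dotted whole note = 24.
Sum: 4 + 2 + 3 + 2 + 2 + 24 = 37.
37 ÷ 14 = 2 complete bars with 9 sixteenth notes remaining = 18 thirty-second notes.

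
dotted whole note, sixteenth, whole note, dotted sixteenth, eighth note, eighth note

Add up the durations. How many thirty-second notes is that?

Each duration in thirty-second notes: dotted whole note = 48; sixteenth = 2; whole note = 32; dotted sixteenth = 3; eighth note = 4; eighth note = 4.
Adding: 48 + 2 + 32 + 3 + 4 + 4 = 93 thirty-second notes.

93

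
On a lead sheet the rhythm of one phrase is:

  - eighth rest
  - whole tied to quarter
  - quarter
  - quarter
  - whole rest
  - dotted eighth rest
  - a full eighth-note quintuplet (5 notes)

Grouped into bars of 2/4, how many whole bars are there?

One bar of 2/4 = 8 sixteenth notes.
Each duration in sixteenth notes: eighth rest = 2; whole tied to quarter (whole + quarter) = 20; quarter = 4; quarter = 4; whole rest = 16; dotted eighth rest = 3; a full eighth-note quintuplet (5 notes) (five quintuplet eighths span one half) = 8.
Sum: 2 + 20 + 4 + 4 + 16 + 3 + 8 = 57.
57 ÷ 8 = 7 complete bars with 1 left over.

7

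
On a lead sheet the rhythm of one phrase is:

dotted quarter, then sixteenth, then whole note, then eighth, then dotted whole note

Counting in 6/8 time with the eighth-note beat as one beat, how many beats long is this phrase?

One eighth-note beat = 2 sixteenth notes.
Each duration in sixteenth notes: dotted quarter = 6; sixteenth = 1; whole note = 16; eighth = 2; dotted whole note = 24.
Total: 6 + 1 + 16 + 2 + 24 = 49.
49 ÷ 2 = 24.5 beats.

24.5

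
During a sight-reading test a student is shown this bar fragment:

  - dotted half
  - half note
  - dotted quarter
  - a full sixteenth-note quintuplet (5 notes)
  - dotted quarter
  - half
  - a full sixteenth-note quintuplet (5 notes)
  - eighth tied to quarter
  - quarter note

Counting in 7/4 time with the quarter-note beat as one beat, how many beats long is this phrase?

One quarter-note beat = 2 eighth notes.
Working in eighth notes: dotted half = 6; half note = 4; dotted quarter = 3; a full sixteenth-note quintuplet (5 notes) (five quintuplet sixteenths span one quarter) = 2; dotted quarter = 3; half = 4; a full sixteenth-note quintuplet (5 notes) (five quintuplet sixteenths span one quarter) = 2; eighth tied to quarter (eighth + quarter) = 3; quarter note = 2.
Total: 6 + 4 + 3 + 2 + 3 + 4 + 2 + 3 + 2 = 29.
29 ÷ 2 = 14.5 beats.

14.5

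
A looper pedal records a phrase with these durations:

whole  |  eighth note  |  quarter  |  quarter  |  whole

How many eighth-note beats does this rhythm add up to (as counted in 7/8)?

21

One eighth-note beat = 2 sixteenth notes.
Express everything in sixteenth notes: whole = 16; eighth note = 2; quarter = 4; quarter = 4; whole = 16.
Adding: 16 + 2 + 4 + 4 + 16 = 42.
42 ÷ 2 = 21 beats.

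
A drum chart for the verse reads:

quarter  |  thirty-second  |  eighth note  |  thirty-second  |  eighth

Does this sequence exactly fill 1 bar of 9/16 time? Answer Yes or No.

Yes

One bar of 9/16 = 18 thirty-second notes.
Convert each value to thirty-second notes: quarter = 8; thirty-second = 1; eighth note = 4; thirty-second = 1; eighth = 4.
Total: 8 + 1 + 4 + 1 + 4 = 18.
18 equals 18, so the answer is Yes.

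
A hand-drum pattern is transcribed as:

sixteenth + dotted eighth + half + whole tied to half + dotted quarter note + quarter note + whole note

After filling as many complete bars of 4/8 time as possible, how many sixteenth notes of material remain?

One bar of 4/8 = 8 sixteenth notes.
In sixteenth notes: sixteenth = 1; dotted eighth = 3; half = 8; whole tied to half (whole + half) = 24; dotted quarter note = 6; quarter note = 4; whole note = 16.
Altogether 1 + 3 + 8 + 24 + 6 + 4 + 16 = 62.
62 ÷ 8 = 7 complete bars with 6 sixteenth notes remaining.

6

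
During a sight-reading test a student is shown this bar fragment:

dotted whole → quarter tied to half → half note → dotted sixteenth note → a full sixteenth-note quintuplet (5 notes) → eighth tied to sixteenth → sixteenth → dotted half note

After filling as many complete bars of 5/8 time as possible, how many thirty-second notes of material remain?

One bar of 5/8 = 20 thirty-second notes.
Express everything in thirty-second notes: dotted whole = 48; quarter tied to half (quarter + half) = 24; half note = 16; dotted sixteenth note = 3; a full sixteenth-note quintuplet (5 notes) (five quintuplet sixteenths span one quarter) = 8; eighth tied to sixteenth (eighth + sixteenth) = 6; sixteenth = 2; dotted half note = 24.
Adding: 48 + 24 + 16 + 3 + 8 + 6 + 2 + 24 = 131.
131 ÷ 20 = 6 complete bars with 11 thirty-second notes remaining.

11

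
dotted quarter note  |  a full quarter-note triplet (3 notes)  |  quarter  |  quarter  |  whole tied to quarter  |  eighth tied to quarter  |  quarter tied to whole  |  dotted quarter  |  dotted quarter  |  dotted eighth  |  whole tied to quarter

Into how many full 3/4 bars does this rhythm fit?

One bar of 3/4 = 12 sixteenth notes.
Each duration in sixteenth notes: dotted quarter note = 6; a full quarter-note triplet (3 notes) (three triplet quarters span one half) = 8; quarter = 4; quarter = 4; whole tied to quarter (whole + quarter) = 20; eighth tied to quarter (eighth + quarter) = 6; quarter tied to whole (quarter + whole) = 20; dotted quarter = 6; dotted quarter = 6; dotted eighth = 3; whole tied to quarter (whole + quarter) = 20.
Adding: 6 + 8 + 4 + 4 + 20 + 6 + 20 + 6 + 6 + 3 + 20 = 103.
103 ÷ 12 = 8 complete bars with 7 left over.

8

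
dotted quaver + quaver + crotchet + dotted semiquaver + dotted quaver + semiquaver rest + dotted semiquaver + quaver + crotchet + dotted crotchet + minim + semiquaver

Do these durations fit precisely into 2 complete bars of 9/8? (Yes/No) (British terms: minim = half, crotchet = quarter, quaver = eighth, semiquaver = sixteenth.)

No

One bar of 9/8 = 36 thirty-second notes, so 2 bars = 72.
Express everything in thirty-second notes: dotted quaver = 6; quaver = 4; crotchet = 8; dotted semiquaver = 3; dotted quaver = 6; semiquaver rest = 2; dotted semiquaver = 3; quaver = 4; crotchet = 8; dotted crotchet = 12; minim = 16; semiquaver = 2.
Total: 6 + 4 + 8 + 3 + 6 + 2 + 3 + 4 + 8 + 12 + 16 + 2 = 74.
74 exceeds 72, so the answer is No.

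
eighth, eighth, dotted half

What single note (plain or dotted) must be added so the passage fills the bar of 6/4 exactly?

The bar of 6/4 = 12 eighth notes.
Working in eighth notes: eighth = 1; eighth = 1; dotted half = 6.
Altogether 1 + 1 + 6 = 8.
Remaining: 12 − 8 = 4 eighth notes, which is a half note.

half note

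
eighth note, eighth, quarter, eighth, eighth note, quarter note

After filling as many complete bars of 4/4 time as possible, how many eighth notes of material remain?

One bar of 4/4 = 8 eighth notes.
Express everything in eighth notes: eighth note = 1; eighth = 1; quarter = 2; eighth = 1; eighth note = 1; quarter note = 2.
Total: 1 + 1 + 2 + 1 + 1 + 2 = 8.
8 ÷ 8 = 1 complete bar with 0 eighth notes remaining.

0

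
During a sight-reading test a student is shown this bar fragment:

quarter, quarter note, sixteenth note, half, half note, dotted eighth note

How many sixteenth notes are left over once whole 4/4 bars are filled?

One bar of 4/4 = 16 sixteenth notes.
Express everything in sixteenth notes: quarter = 4; quarter note = 4; sixteenth note = 1; half = 8; half note = 8; dotted eighth note = 3.
Adding: 4 + 4 + 1 + 8 + 8 + 3 = 28.
28 ÷ 16 = 1 complete bar with 12 sixteenth notes remaining.

12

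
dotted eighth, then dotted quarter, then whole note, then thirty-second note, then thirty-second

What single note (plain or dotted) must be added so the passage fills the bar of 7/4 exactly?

eighth note

The bar of 7/4 = 56 thirty-second notes.
Express everything in thirty-second notes: dotted eighth = 6; dotted quarter = 12; whole note = 32; thirty-second note = 1; thirty-second = 1.
Altogether 6 + 12 + 32 + 1 + 1 = 52.
Remaining: 56 − 52 = 4 thirty-second notes, which is a eighth note.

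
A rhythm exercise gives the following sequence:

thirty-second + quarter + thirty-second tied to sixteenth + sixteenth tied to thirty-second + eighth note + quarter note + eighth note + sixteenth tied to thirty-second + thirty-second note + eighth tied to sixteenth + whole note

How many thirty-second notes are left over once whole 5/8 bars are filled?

13

One bar of 5/8 = 20 thirty-second notes.
Express everything in thirty-second notes: thirty-second = 1; quarter = 8; thirty-second tied to sixteenth (thirty-second + sixteenth) = 3; sixteenth tied to thirty-second (sixteenth + thirty-second) = 3; eighth note = 4; quarter note = 8; eighth note = 4; sixteenth tied to thirty-second (sixteenth + thirty-second) = 3; thirty-second note = 1; eighth tied to sixteenth (eighth + sixteenth) = 6; whole note = 32.
Altogether 1 + 8 + 3 + 3 + 4 + 8 + 4 + 3 + 1 + 6 + 32 = 73.
73 ÷ 20 = 3 complete bars with 13 thirty-second notes remaining.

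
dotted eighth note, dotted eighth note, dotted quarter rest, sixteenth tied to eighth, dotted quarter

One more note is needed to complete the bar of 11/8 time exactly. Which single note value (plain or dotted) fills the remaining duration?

sixteenth note

The bar of 11/8 = 22 sixteenth notes.
Each duration in sixteenth notes: dotted eighth note = 3; dotted eighth note = 3; dotted quarter rest = 6; sixteenth tied to eighth (sixteenth + eighth) = 3; dotted quarter = 6.
Total: 3 + 3 + 6 + 3 + 6 = 21.
Remaining: 22 − 21 = 1 sixteenth note, which is a sixteenth note.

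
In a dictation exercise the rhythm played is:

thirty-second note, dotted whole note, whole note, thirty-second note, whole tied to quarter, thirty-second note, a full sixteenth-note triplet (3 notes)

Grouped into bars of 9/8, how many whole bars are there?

One bar of 9/8 = 36 thirty-second notes.
Express everything in thirty-second notes: thirty-second note = 1; dotted whole note = 48; whole note = 32; thirty-second note = 1; whole tied to quarter (whole + quarter) = 40; thirty-second note = 1; a full sixteenth-note triplet (3 notes) (three triplet sixteenths span one eighth) = 4.
Sum: 1 + 48 + 32 + 1 + 40 + 1 + 4 = 127.
127 ÷ 36 = 3 complete bars with 19 left over.

3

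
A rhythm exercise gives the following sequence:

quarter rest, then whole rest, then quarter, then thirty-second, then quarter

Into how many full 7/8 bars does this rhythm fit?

One bar of 7/8 = 28 thirty-second notes.
Express everything in thirty-second notes: quarter rest = 8; whole rest = 32; quarter = 8; thirty-second = 1; quarter = 8.
Altogether 8 + 32 + 8 + 1 + 8 = 57.
57 ÷ 28 = 2 complete bars with 1 left over.

2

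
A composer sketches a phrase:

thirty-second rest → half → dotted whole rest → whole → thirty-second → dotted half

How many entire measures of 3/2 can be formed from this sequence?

2

One bar of 3/2 = 48 thirty-second notes.
Each duration in thirty-second notes: thirty-second rest = 1; half = 16; dotted whole rest = 48; whole = 32; thirty-second = 1; dotted half = 24.
Altogether 1 + 16 + 48 + 32 + 1 + 24 = 122.
122 ÷ 48 = 2 complete bars with 26 left over.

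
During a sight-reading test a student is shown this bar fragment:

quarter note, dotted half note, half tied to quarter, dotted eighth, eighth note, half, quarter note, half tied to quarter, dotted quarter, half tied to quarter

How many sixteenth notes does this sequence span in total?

Working in sixteenth notes: quarter note = 4; dotted half note = 12; half tied to quarter (half + quarter) = 12; dotted eighth = 3; eighth note = 2; half = 8; quarter note = 4; half tied to quarter (half + quarter) = 12; dotted quarter = 6; half tied to quarter (half + quarter) = 12.
Adding: 4 + 12 + 12 + 3 + 2 + 8 + 4 + 12 + 6 + 12 = 75 sixteenth notes.

75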